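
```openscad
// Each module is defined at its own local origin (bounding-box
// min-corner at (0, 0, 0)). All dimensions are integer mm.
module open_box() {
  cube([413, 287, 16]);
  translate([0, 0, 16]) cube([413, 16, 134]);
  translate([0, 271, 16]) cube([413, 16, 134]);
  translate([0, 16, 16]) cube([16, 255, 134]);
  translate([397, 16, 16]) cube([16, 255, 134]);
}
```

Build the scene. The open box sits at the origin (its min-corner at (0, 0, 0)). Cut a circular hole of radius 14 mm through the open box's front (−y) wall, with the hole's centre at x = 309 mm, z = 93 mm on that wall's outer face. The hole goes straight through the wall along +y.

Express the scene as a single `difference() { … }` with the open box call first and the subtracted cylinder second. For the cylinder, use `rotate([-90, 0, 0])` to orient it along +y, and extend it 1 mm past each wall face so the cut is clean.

difference() {
  open_box();
  translate([309, -1, 93]) rotate([-90, 0, 0]) cylinder(h = 18, r = 14);
}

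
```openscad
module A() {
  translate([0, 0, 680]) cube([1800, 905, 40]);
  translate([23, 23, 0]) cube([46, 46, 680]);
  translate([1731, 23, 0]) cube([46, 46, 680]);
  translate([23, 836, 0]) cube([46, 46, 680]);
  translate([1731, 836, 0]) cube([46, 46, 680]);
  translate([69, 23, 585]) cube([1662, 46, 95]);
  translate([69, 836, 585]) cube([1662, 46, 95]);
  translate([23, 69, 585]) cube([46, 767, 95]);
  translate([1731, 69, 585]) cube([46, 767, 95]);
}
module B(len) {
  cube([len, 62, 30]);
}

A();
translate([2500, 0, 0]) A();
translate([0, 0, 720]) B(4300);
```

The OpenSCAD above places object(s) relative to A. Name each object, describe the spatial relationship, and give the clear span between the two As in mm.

A is a table. B is a beam. A beam spans the tops of two tables. The clear span between the two tables is 700 mm.

Second table starts at x = 2500; first ends at x = 1800; clear span = 2500 − 1800 = 700 mm.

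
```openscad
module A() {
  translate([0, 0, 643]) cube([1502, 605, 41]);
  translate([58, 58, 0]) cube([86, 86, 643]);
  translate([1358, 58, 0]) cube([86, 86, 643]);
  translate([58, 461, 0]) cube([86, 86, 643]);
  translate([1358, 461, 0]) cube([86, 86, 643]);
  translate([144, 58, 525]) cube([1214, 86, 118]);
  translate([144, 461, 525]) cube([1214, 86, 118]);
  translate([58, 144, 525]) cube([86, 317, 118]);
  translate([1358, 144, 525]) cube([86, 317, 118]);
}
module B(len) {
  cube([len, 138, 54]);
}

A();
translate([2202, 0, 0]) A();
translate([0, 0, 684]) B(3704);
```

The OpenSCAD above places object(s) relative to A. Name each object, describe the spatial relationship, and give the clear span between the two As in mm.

A is a table. B is a beam. A beam spans the tops of two tables. The clear span between the two tables is 700 mm.

Second table starts at x = 2202; first ends at x = 1502; clear span = 2202 − 1502 = 700 mm.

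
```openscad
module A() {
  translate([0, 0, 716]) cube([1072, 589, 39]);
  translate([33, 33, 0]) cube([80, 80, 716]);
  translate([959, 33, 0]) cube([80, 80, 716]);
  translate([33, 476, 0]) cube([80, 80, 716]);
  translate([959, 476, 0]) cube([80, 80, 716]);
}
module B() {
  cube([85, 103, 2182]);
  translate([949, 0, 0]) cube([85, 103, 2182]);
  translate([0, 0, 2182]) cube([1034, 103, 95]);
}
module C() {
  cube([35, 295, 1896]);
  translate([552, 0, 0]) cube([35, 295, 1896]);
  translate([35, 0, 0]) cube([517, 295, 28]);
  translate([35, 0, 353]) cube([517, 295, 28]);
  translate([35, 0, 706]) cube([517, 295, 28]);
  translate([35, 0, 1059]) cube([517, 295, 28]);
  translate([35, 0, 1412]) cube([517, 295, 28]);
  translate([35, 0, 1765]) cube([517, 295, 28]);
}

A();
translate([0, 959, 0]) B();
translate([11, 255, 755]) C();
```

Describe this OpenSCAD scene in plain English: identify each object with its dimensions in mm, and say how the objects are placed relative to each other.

A is a rectangular dining table. The top is 1072×589×39 mm with its upper surface at z = 755 mm. It stands on four 80×80 mm square legs, each inset 33 mm from the nearest pair of top edges, running from the floor to the underside of the top.

B is a rectangular door frame: two vertical jambs of 85×103 mm section, 2182 mm tall, with a clear opening 864 mm wide between their inner faces. A header 95 mm tall and 103 mm deep lies on top of the jambs and spans the full outside width.

C is a bookshelf 587 mm wide overall, 295 mm deep and 1896 mm tall. The two sides are 35 mm thick vertical panels. 6 horizontal shelves of 28 mm thickness span between the inner faces of the sides; the lowest shelf sits on the floor and shelves are stacked with a clear vertical gap of 325 mm between each pair.

The door frame is on the floor beside the table on its +y side. The bookshelf is on top of the table.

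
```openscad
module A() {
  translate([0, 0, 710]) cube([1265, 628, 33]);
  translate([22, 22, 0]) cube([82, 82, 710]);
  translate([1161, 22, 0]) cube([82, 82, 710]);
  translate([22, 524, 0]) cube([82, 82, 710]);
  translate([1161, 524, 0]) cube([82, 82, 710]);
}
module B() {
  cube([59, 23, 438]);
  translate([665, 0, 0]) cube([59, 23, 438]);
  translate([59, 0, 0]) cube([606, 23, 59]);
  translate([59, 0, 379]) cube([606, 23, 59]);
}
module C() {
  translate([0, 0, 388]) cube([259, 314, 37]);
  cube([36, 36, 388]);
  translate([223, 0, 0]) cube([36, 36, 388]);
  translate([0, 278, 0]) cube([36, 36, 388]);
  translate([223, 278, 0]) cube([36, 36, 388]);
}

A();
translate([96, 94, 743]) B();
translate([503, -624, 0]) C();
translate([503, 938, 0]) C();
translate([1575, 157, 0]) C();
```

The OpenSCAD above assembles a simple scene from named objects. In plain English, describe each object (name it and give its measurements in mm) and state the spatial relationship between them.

A is a table with a 1265×628 mm rectangular top, 33 mm thick, top surface at z = 743 mm, supported by four 82×82 mm square legs, each inset 22 mm from the nearest pair of top edges, running from the floor.

B is a picture frame with a 606×320 mm rectangular opening (x by z) and a uniform 59 mm border on every side. Frame depth is 23 mm along y. It is built from two vertical stiles running the full outside height and two horizontal rails spanning the gap between the stiles.

C is a four-legged stool. The seat is a 259×314×37 mm slab whose top surface is at z = 425 mm; four square legs, each 36×36 mm in cross-section, run from the floor (z = 0) to the underside of the seat, each flush with a corner of the seat.

The picture frame is on top of the table. Three stools sit around the table at the −y, +y, +x sides.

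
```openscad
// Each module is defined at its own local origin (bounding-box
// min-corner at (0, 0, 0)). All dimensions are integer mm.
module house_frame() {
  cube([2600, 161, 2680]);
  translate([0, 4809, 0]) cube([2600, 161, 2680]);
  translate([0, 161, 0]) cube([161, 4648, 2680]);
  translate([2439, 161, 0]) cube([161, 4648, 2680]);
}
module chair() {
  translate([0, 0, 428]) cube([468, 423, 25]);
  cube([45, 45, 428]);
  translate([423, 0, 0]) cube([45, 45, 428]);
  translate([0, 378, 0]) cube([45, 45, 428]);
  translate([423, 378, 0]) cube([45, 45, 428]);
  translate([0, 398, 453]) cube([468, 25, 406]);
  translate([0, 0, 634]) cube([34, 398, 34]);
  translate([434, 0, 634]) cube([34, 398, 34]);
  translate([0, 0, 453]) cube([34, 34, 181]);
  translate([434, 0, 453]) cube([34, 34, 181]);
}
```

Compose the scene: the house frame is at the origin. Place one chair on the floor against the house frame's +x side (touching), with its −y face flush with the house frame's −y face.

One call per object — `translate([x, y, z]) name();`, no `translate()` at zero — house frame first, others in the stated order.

house_frame();
translate([2600, 0, 0]) chair();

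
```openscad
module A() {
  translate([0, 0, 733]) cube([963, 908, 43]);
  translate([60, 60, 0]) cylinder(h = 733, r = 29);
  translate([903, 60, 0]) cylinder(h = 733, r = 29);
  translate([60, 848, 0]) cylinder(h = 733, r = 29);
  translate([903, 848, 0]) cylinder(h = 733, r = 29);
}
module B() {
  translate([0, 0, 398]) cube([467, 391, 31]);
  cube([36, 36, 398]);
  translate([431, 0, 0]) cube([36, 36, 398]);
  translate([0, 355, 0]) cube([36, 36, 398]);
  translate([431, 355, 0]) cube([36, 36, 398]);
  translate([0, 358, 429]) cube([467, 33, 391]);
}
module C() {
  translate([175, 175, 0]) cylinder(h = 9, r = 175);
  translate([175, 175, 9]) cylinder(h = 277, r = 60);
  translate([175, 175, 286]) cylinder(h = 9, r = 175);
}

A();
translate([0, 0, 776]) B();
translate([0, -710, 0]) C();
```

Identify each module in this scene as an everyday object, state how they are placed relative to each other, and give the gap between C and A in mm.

A is a table. B is a chair. C is a spool. The chair is on top of the table. The spool is on the floor beside the table on its −y side. The gap between the spool and the table is 360 mm.

The spool's nearest face is 360 mm from the table's −y face.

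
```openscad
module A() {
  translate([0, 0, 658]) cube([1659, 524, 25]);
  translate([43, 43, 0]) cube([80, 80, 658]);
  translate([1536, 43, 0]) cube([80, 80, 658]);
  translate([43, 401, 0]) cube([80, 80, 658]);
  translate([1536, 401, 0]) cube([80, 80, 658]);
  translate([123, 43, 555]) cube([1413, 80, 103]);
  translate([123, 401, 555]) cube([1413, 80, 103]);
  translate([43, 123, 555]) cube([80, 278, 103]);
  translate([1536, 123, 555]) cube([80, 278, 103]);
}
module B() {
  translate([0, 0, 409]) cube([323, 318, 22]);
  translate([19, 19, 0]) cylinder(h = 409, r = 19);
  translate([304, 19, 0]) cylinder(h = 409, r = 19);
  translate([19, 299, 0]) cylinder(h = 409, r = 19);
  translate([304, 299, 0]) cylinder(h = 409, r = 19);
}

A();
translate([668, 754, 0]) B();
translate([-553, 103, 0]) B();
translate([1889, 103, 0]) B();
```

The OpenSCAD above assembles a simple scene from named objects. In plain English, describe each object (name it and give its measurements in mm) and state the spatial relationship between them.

A is a rectangular dining table. The top is 1659×524×25 mm with its upper surface at z = 683 mm. It stands on four 80×80 mm square legs, each inset 43 mm from the nearest pair of top edges, running from the floor to the underside of the top. Four apron rails, 80 mm thick and 103 mm tall, run between adjacent legs with their top edges flush with the underside of the top and their outer faces flush with the legs' outer faces.

B is a four-legged stool. The seat is a 323×318×22 mm slab whose top surface is at z = 431 mm; four round legs, each 38 mm in diameter, run from the floor (z = 0) to the underside of the seat, each leg's axis is inset half a diameter from the nearest pair of seat edges (so the leg's bounding box is flush with the corner).

Three stools sit around the table at the +y, −x, +x sides.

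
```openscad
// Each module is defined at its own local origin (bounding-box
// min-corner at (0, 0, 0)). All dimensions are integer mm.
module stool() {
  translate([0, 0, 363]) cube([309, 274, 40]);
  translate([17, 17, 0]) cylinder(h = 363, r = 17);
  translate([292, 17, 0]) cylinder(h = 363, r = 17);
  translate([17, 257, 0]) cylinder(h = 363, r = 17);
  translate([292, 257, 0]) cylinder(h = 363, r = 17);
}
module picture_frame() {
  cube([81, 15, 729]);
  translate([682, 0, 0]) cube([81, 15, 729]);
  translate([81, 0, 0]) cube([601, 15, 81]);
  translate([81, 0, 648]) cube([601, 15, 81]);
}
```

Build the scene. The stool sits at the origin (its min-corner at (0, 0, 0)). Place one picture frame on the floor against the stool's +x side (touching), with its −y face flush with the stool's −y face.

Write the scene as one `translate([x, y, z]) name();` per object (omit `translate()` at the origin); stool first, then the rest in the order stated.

stool();
translate([309, 0, 0]) picture_frame();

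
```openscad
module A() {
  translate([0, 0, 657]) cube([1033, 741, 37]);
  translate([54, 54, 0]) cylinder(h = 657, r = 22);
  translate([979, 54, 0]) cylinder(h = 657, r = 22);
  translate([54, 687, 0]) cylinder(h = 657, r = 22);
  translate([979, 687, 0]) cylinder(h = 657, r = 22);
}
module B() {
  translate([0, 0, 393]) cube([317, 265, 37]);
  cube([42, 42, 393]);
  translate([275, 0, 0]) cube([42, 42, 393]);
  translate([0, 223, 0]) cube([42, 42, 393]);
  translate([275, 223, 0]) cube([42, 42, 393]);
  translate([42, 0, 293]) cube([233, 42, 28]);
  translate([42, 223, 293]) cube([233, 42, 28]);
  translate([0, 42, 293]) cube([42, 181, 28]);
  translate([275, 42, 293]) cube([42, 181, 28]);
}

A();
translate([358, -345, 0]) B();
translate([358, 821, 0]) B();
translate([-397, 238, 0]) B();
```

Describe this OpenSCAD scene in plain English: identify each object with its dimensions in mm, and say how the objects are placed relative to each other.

A is a table: top 1033 mm (x) × 741 mm (y), 37 mm thick, upper face at z = 694 mm, on four round legs of 44 mm diameter, each leg's bounding box inset 32 mm from the nearest pair of top edges, running from z = 0 to the bottom of the top.

B is a simple wooden stool: a rectangular seat 317 mm (x) by 265 mm (y), 37 mm thick, top face at z = 430 mm, on four square legs, each 42×42 mm in cross-section. The legs rest on z = 0, each flush with a corner of the seat. Four stretchers, 42 mm wide and 28 mm tall, connect adjacent legs with their undersides at z = 293 mm, each running between the inner faces of the legs it joins and aligned with the legs' outer faces on the other axis.

Three stools sit around the table at the −y, +y, −x sides.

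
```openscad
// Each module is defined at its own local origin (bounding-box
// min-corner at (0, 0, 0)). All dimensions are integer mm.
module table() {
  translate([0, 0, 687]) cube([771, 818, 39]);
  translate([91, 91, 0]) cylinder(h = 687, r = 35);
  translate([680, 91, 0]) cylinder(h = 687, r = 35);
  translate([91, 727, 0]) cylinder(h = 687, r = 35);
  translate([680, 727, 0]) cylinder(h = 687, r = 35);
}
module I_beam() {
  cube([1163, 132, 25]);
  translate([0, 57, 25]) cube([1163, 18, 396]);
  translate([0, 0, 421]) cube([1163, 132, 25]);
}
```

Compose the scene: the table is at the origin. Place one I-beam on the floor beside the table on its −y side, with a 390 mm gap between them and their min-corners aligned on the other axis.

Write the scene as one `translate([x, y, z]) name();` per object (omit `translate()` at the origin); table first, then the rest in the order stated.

table();
translate([0, -522, 0]) I_beam();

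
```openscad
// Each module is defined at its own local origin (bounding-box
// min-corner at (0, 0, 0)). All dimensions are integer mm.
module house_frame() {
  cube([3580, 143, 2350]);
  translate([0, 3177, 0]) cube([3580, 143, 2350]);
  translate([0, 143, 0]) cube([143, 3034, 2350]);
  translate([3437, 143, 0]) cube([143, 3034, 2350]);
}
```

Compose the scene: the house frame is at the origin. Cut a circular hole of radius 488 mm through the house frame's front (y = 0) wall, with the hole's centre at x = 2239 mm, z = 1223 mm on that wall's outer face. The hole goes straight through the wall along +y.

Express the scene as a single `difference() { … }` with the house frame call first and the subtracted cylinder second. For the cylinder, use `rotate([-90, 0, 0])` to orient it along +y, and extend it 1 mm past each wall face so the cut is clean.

difference() {
  house_frame();
  translate([2239, -1, 1223]) rotate([-90, 0, 0]) cylinder(h = 145, r = 488);
}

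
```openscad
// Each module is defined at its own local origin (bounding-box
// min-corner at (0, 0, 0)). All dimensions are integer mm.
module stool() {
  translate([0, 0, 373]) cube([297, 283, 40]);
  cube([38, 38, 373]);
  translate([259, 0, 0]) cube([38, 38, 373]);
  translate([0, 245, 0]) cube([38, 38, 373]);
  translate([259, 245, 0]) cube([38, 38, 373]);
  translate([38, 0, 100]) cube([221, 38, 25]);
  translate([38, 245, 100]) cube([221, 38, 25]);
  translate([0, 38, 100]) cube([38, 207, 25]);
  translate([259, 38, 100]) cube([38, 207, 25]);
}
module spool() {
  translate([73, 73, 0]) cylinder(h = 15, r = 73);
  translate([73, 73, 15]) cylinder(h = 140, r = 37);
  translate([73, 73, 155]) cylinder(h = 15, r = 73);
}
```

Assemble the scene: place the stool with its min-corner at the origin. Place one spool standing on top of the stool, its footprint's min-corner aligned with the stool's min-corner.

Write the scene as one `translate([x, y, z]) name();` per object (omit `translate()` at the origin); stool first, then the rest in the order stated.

stool();
translate([0, 0, 413]) spool();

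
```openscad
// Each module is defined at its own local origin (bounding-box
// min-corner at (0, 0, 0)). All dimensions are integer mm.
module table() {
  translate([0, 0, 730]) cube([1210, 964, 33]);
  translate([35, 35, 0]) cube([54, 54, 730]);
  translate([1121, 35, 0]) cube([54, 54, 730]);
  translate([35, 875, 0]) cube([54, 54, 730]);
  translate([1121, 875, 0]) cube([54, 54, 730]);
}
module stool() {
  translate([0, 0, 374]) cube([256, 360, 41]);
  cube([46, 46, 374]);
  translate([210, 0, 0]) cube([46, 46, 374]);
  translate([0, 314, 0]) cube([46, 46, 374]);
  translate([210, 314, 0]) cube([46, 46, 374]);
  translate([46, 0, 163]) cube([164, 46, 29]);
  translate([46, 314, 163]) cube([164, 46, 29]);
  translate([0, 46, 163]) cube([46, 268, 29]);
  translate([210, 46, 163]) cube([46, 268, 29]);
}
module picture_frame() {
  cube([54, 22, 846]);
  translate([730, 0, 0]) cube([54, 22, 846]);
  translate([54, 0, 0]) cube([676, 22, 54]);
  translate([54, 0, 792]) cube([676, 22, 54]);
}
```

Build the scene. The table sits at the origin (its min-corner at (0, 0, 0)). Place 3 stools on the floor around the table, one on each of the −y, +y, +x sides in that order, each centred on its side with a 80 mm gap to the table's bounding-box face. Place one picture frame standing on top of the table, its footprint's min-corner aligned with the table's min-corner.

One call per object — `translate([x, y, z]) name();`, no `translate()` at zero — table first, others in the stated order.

table();
translate([477, -440, 0]) stool();
translate([477, 1044, 0]) stool();
translate([1290, 302, 0]) stool();
translate([0, 0, 763]) picture_frame();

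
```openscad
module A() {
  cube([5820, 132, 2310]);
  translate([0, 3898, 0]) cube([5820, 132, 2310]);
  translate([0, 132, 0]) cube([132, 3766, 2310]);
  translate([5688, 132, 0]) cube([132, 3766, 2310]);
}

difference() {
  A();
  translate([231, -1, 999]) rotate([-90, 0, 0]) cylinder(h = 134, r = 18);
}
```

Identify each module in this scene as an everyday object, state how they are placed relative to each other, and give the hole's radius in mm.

The subtracted cylinder has r = 18 mm.

A is a house frame. The house frame has a circular hole through its front wall. The hole's radius is 18 mm.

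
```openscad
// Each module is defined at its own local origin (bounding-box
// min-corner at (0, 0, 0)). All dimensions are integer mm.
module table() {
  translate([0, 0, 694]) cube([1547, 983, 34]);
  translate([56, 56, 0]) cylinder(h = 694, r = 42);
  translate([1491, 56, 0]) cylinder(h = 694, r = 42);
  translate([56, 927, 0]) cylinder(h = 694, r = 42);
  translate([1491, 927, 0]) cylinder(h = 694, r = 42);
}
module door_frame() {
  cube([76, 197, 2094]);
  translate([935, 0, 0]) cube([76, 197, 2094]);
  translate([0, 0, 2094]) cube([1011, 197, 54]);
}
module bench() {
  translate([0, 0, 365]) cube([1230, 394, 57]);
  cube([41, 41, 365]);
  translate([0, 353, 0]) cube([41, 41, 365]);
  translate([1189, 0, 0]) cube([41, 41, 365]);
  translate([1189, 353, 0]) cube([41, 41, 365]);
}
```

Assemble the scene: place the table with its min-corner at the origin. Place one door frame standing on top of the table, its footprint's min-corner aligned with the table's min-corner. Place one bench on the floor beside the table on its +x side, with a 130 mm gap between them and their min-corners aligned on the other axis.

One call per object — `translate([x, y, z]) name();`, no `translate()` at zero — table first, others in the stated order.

table();
translate([0, 0, 728]) door_frame();
translate([1677, 0, 0]) bench();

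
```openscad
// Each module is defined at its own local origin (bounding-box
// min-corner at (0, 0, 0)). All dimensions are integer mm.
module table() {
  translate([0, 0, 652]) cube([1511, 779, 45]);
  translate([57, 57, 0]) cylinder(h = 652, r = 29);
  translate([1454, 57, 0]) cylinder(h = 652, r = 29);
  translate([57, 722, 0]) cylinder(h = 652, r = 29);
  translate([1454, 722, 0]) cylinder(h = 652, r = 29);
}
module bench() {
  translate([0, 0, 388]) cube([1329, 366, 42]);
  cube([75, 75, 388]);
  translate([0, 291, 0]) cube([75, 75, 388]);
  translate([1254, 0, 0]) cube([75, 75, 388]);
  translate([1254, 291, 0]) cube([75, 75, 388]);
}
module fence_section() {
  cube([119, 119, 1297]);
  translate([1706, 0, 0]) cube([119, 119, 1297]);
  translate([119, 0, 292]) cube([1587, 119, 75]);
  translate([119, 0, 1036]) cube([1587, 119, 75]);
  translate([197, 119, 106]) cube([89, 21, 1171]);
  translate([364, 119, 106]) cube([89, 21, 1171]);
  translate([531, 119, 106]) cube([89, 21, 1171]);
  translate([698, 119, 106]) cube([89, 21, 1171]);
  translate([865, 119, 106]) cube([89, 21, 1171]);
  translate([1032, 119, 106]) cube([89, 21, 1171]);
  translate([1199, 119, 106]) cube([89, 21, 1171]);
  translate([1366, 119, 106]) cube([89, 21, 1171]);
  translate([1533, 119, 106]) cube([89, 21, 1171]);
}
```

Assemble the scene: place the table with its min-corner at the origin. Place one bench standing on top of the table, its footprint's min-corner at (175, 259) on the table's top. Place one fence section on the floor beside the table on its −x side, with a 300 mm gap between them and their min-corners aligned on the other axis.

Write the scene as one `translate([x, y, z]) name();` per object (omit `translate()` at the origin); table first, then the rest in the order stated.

table();
translate([175, 259, 697]) bench();
translate([-2125, 0, 0]) fence_section();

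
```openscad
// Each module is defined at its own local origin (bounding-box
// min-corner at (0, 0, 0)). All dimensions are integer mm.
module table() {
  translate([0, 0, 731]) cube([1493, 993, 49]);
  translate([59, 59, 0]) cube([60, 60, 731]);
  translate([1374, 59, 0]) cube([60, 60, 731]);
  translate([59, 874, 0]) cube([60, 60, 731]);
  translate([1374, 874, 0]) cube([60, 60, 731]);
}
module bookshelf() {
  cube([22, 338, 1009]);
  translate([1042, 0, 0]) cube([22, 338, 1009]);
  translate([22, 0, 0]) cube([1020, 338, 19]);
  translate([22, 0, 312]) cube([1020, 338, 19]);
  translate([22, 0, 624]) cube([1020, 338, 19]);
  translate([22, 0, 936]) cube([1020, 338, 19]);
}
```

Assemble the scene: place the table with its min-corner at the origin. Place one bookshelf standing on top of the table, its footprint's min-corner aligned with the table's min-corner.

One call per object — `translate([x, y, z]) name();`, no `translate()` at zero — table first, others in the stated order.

table();
translate([0, 0, 780]) bookshelf();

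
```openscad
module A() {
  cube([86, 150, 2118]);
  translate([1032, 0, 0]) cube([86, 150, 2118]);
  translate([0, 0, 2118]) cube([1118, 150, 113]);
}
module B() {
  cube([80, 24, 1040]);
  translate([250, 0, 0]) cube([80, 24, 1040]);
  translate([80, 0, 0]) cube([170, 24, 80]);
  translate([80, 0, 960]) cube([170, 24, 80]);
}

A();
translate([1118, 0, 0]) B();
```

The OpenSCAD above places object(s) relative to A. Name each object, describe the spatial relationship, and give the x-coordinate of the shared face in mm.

A is a door frame. B is a picture frame. The picture frame is against the door frame's +x side, with their −y faces flush. The x-coordinate of the shared face is 1118 mm.

The door frame's +x face and the picture frame's −x face are both at x = 1118 mm.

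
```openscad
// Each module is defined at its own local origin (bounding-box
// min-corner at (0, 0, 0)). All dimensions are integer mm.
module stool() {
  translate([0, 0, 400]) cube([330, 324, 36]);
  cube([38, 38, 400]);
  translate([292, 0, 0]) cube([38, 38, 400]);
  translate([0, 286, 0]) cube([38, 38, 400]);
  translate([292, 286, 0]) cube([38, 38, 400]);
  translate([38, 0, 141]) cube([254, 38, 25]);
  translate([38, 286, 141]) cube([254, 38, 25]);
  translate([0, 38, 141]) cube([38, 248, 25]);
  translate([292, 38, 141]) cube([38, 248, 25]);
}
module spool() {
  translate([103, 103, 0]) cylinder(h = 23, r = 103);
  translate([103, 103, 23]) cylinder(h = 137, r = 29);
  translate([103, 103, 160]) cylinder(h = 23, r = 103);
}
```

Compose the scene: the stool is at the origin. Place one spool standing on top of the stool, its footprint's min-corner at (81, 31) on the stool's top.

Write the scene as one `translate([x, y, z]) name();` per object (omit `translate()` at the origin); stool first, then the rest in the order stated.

stool();
translate([81, 31, 436]) spool();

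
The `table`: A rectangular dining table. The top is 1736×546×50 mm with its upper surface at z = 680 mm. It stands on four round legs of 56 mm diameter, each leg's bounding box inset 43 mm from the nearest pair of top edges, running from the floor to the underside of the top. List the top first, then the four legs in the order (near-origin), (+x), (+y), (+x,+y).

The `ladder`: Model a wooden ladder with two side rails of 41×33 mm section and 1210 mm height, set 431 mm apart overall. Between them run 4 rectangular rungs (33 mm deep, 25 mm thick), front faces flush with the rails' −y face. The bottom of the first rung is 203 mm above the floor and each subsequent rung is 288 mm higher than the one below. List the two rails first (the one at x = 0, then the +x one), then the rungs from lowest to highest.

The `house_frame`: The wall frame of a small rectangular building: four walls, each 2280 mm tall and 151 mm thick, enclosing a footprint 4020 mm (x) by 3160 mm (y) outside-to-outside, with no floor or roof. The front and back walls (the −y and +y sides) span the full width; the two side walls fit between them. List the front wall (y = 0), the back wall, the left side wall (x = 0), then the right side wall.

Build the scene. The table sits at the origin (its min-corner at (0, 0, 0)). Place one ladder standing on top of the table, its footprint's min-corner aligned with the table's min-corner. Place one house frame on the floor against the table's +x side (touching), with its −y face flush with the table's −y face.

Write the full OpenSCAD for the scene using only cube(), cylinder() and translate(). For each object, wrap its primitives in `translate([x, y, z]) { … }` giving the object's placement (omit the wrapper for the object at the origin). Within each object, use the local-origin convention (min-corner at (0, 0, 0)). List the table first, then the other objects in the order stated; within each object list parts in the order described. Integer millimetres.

translate([0, 0, 630]) cube([1736, 546, 50]);
translate([71, 71, 0]) cylinder(h = 630, r = 28);
translate([1665, 71, 0]) cylinder(h = 630, r = 28);
translate([71, 475, 0]) cylinder(h = 630, r = 28);
translate([1665, 475, 0]) cylinder(h = 630, r = 28);
translate([0, 0, 680]) {
  cube([41, 33, 1210]);
  translate([390, 0, 0]) cube([41, 33, 1210]);
  translate([41, 0, 203]) cube([349, 33, 25]);
  translate([41, 0, 491]) cube([349, 33, 25]);
  translate([41, 0, 779]) cube([349, 33, 25]);
  translate([41, 0, 1067]) cube([349, 33, 25]);
}
translate([1736, 0, 0]) {
  cube([4020, 151, 2280]);
  translate([0, 3009, 0]) cube([4020, 151, 2280]);
  translate([0, 151, 0]) cube([151, 2858, 2280]);
  translate([3869, 151, 0]) cube([151, 2858, 2280]);
}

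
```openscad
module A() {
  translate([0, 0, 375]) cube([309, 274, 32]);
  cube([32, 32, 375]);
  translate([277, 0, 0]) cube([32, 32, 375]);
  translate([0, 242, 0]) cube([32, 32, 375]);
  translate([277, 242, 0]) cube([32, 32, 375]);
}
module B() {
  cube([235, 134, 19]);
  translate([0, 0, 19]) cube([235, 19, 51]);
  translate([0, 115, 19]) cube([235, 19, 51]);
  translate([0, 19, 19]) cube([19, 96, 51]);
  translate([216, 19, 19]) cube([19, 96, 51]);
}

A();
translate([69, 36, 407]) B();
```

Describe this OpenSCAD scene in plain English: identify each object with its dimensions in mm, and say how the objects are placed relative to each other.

A is a four-legged stool. The seat is 309×274 mm, 32 mm thick, top at z = 407 mm. It stands on four square legs, each 32×32 mm in cross-section, from z = 0 to the seat underside, each flush with a corner of the seat.

B is an open-topped rectangular box: outside dimensions 235×134×70 mm, with a uniform wall and base thickness of 19 mm. The base is a full 235×134 slab on the floor; four walls sit on top of the base. The front and back walls (the −y and +y sides) span the full width; the two side walls fit between them.

The open box is on top of the stool.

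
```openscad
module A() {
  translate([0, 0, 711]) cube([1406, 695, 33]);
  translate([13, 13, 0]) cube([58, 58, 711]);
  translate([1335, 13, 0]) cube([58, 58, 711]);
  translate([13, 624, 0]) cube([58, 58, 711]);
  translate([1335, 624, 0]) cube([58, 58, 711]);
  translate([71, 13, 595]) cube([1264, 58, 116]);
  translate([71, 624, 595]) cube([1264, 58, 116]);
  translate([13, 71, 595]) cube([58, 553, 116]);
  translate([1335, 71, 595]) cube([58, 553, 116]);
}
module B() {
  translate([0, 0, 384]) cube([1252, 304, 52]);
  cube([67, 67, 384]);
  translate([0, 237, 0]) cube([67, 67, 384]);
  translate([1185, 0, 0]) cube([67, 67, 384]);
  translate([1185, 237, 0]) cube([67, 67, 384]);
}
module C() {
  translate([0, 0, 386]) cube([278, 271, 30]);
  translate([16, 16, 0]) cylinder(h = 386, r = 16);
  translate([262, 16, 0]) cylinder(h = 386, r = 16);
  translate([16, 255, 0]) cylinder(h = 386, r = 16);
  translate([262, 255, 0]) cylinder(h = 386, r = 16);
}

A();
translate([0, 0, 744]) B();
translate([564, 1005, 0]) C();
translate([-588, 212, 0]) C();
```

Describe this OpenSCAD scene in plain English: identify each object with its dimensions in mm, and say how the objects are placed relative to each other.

A is a rectangular dining table. The top is 1406×695×33 mm with its upper surface at z = 744 mm. It stands on four 58×58 mm square legs, each inset 13 mm from the nearest pair of top edges, running from the floor to the underside of the top. Four apron rails, 58 mm thick and 116 mm tall, run between adjacent legs with their top edges flush with the underside of the top and their outer faces flush with the legs' outer faces.

B is a long wooden bench with a 1252 mm (x) × 304 mm (y) seat, 52 mm thick, its top surface 436 mm above the floor. Four 67 mm square legs at the seat corners, flush with the edges, run from z = 0 to the seat underside.

C is a four-legged stool. The seat is 278×271 mm, 30 mm thick, top at z = 416 mm. It stands on four round legs, each 32 mm in diameter, from z = 0 to the seat underside, each leg's axis is inset half a diameter from the nearest pair of seat edges (so the leg's bounding box is flush with the corner).

The bench is on top of the table. Two stools sit around the table at the +y, −x sides.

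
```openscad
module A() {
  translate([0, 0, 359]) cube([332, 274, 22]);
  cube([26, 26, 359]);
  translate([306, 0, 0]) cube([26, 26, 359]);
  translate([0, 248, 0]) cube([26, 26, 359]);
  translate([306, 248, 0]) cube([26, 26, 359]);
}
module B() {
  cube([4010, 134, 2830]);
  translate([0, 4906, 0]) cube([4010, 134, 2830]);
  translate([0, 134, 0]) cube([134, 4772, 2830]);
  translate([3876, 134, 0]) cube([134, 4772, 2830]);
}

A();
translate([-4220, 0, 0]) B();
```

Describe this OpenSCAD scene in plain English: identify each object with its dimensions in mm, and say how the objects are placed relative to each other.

A is a four-legged stool. The seat is 332×274 mm, 22 mm thick, top at z = 381 mm. It stands on four square legs, each 26×26 mm in cross-section, from z = 0 to the seat underside, each flush with a corner of the seat.

B is a box-shaped house frame (walls only): outside footprint 4010×5040 mm, wall height 2830 mm, wall thickness 134 mm. The two y-facing walls run the full x-width; the two x-facing walls fit between the inner faces of the y-facing walls.

The house frame is on the floor beside the stool on its −x side.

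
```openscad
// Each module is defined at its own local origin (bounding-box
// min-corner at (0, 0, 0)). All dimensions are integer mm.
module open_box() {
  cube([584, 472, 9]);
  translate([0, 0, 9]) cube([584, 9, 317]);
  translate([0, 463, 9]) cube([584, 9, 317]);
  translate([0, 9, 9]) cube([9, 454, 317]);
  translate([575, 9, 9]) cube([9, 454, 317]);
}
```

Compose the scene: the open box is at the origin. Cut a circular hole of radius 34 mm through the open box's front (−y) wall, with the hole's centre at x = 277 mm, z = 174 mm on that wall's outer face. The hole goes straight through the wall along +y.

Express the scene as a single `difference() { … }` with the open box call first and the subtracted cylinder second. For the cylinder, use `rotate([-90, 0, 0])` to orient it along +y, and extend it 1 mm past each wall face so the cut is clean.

difference() {
  open_box();
  translate([277, -1, 174]) rotate([-90, 0, 0]) cylinder(h = 11, r = 34);
}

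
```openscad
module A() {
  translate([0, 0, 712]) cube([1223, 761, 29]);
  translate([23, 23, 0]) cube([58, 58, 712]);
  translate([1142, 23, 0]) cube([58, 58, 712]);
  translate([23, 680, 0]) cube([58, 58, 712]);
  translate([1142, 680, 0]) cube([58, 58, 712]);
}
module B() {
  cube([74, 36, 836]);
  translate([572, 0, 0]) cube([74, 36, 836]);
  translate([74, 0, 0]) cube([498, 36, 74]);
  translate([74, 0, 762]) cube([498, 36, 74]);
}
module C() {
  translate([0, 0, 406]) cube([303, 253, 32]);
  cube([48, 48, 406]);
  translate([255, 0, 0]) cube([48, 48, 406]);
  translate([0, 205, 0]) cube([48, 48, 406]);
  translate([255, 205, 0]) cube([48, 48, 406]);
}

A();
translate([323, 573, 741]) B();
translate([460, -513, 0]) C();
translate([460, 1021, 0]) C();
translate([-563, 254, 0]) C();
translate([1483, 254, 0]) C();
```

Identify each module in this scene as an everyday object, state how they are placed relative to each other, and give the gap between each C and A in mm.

A is a table. B is a picture frame. C is a stool. The picture frame is on top of the table. Four stools sit around the table at the −y, +y, −x, +x sides. The gap between each stool and the table is 260 mm.

Each stool's nearest face is 260 mm from the table's bounding box.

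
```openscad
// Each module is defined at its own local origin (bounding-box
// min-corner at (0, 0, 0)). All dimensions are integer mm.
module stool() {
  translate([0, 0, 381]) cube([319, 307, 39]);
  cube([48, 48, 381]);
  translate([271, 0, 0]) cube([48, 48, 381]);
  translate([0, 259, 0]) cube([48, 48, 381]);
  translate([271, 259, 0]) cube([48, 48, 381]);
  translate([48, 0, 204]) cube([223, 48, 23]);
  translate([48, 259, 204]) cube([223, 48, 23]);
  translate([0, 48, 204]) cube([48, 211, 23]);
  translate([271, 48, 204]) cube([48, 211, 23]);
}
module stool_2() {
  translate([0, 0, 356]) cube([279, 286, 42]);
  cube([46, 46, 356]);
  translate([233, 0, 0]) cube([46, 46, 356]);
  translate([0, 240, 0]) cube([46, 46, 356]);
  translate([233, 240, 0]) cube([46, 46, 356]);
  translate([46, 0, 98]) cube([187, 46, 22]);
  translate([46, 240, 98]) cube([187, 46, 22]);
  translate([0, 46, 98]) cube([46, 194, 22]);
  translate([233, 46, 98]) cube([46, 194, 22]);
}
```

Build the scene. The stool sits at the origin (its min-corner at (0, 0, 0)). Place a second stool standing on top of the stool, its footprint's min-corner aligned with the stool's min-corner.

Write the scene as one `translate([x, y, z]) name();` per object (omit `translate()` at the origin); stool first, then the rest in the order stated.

stool();
translate([0, 0, 420]) stool_2();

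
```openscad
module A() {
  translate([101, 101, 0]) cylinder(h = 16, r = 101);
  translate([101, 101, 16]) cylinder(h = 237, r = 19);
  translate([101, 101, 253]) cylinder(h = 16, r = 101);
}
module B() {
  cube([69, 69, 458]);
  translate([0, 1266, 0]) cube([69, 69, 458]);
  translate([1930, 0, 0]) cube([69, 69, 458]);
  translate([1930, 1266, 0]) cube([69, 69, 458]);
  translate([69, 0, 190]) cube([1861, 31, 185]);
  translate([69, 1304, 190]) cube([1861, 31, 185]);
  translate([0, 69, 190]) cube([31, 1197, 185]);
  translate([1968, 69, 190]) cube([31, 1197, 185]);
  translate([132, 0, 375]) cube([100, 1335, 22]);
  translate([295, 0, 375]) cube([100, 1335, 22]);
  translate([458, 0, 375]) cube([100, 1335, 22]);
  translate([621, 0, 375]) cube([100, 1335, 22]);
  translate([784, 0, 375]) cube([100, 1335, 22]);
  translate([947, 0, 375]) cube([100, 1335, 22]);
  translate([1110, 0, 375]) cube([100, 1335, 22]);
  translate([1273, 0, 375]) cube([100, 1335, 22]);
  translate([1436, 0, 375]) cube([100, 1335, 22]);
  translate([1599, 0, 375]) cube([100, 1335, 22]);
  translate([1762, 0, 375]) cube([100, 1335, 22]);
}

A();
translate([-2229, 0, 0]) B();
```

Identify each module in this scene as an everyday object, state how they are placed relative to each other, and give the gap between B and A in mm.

The bed frame's nearest face is 230 mm from the spool's −x face.

A is a spool. B is a bed frame. The bed frame is on the floor beside the spool on its −x side. The gap between the bed frame and the spool is 230 mm.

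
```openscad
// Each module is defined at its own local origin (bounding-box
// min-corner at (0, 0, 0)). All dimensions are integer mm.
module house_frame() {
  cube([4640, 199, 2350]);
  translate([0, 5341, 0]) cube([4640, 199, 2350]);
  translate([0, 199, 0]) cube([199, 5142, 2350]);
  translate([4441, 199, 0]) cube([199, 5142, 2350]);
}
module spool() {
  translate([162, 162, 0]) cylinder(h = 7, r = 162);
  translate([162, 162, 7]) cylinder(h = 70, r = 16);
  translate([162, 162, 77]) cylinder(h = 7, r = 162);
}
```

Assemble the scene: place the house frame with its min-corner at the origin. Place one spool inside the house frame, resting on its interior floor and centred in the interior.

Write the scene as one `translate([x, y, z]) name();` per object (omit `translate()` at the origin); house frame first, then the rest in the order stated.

house_frame();
translate([2158, 2608, 0]) spool();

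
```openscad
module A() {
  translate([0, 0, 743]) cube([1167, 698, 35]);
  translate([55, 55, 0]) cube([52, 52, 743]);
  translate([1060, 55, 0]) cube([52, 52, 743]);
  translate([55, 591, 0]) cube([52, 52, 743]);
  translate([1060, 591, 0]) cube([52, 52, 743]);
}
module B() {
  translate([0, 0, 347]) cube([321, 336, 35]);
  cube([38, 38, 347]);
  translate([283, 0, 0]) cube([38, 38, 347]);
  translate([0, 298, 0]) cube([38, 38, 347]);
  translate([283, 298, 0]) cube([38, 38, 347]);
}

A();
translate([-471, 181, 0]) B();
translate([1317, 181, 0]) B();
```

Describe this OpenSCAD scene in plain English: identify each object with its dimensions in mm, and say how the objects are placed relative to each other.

A is a table with a 1167×698 mm rectangular top, 35 mm thick, top surface at z = 778 mm, supported by four 52×52 mm square legs, each inset 55 mm from the nearest pair of top edges, running from the floor.

B is a four-legged stool. The seat is a 321×336×35 mm slab whose top surface is at z = 382 mm; four square legs, each 38×38 mm in cross-section, run from the floor (z = 0) to the underside of the seat, each flush with a corner of the seat.

Two stools sit around the table at the −x, +x sides.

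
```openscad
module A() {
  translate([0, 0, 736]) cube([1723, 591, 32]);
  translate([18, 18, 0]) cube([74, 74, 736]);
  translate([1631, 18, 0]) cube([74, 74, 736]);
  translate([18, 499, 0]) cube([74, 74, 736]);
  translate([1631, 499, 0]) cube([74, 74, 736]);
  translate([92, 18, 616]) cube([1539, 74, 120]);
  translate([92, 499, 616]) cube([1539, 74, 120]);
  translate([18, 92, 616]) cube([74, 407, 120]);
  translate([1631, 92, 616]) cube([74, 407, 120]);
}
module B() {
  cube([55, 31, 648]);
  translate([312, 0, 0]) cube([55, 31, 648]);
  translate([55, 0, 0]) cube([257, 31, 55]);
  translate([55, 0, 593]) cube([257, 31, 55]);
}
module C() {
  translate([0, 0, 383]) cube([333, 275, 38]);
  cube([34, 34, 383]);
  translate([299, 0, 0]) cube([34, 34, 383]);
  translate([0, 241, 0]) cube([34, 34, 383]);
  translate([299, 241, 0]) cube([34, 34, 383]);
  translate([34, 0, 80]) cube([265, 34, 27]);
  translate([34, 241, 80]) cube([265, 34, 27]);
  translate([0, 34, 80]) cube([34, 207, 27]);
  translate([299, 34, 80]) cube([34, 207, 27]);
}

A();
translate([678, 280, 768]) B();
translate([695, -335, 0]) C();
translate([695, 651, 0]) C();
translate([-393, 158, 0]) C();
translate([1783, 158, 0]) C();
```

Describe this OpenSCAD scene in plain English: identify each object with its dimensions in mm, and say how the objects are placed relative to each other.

A is a table: top 1723 mm (x) × 591 mm (y), 32 mm thick, upper face at z = 768 mm, on four 74×74 mm square legs, each inset 18 mm from the nearest pair of top edges, running from z = 0 to the bottom of the top. Four apron rails, 74 mm thick and 120 mm tall, run between adjacent legs with their top edges flush with the underside of the top and their outer faces flush with the legs' outer faces.

B is a rectangular picture frame lying in the x–z plane (depth along y). The opening is 257 mm wide (x) by 538 mm tall (z), surrounded by a border 55 mm wide on all four sides. The frame is 31 mm deep and is made of two full-height vertical stiles with two horizontal rails fitted between them.

C is a four-legged stool. The seat is 333×275 mm, 38 mm thick, top at z = 421 mm. It stands on four square legs, each 34×34 mm in cross-section, from z = 0 to the seat underside, each flush with a corner of the seat. Four stretchers, 34 mm wide and 27 mm tall, connect adjacent legs with their undersides at z = 80 mm, each running between the inner faces of the legs it joins and aligned with the legs' outer faces on the other axis.

The picture frame is on top of the table, centred. Four stools sit around the table at the −y, +y, −x, +x sides.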